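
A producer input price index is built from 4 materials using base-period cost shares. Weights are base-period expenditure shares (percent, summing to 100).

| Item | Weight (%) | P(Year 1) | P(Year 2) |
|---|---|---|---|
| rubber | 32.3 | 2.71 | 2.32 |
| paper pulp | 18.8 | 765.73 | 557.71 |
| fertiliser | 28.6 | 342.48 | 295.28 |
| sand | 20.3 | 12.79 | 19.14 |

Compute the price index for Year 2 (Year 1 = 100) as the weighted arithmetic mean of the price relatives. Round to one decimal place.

rubber: 32.3 × (2.32/2.71) = 32.3 × 0.856089 = 27.6517
paper pulp: 18.8 × (557.71/765.73) = 18.8 × 0.728338 = 13.6927
fertiliser: 28.6 × (295.28/342.48) = 28.6 × 0.862182 = 24.6584
sand: 20.3 × (19.14/12.79) = 20.3 × 1.496482 = 30.3786
Index = Σ wᵢ·(p₁ᵢ/p₀ᵢ) = 27.6517 + 13.6927 + 24.6584 + 30.3786 = 96.3814

96.4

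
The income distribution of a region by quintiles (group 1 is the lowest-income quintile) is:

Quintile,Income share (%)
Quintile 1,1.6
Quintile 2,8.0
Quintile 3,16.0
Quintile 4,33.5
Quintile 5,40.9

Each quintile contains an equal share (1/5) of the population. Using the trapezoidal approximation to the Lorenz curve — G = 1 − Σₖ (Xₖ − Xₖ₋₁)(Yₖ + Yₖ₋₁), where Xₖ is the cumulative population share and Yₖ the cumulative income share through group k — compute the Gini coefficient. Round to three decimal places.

0.416

Cumulative income shares Yₖ: 0.0160, 0.0960, 0.2560, 0.5910, 1.0000
Σ (Xₖ−Xₖ₋₁)(Yₖ+Yₖ₋₁) = (1/5)(0.0160+0.0000) + (1/5)(0.0960+0.0160) + (1/5)(0.2560+0.0960) + (1/5)(0.5910+0.2560) + (1/5)(1.0000+0.5910)
  = 0.0032 + 0.0224 + 0.0704 + 0.1694 + 0.3182 = 0.5836
G = 1 − 0.5836 = 0.4164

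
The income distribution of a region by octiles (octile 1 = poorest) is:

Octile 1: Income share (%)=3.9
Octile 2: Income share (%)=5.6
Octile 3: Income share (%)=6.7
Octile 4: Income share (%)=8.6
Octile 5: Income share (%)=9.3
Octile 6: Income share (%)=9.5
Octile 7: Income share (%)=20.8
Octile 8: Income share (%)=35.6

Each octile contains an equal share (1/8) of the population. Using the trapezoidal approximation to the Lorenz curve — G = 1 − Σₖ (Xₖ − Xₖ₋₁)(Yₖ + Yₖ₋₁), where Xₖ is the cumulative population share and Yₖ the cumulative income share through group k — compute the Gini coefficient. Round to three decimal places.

0.384

Cumulative income shares Yₖ: 0.0390, 0.0950, 0.1620, 0.2480, 0.3410, 0.4360, 0.6440, 1.0000
Σ (Xₖ−Xₖ₋₁)(Yₖ+Yₖ₋₁) = (1/8)(0.0390+0.0000) + (1/8)(0.0950+0.0390) + (1/8)(0.1620+0.0950) + (1/8)(0.2480+0.1620) + (1/8)(0.3410+0.2480) + (1/8)(0.4360+0.3410) + (1/8)(0.6440+0.4360) + (1/8)(1.0000+0.6440)
  = 0.0049 + 0.0168 + 0.0321 + 0.0513 + 0.0736 + 0.0971 + 0.1350 + 0.2055 = 0.6163
G = 1 − 0.6163 = 0.3837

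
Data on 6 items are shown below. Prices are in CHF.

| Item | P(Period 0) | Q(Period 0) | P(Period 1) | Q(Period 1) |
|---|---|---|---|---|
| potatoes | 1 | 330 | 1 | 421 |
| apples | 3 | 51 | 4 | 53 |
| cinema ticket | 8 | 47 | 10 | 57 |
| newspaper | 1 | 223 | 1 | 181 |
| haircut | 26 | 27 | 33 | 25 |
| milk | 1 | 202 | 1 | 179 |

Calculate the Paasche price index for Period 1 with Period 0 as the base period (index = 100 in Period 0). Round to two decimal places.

116.72

Paasche price index uses current-period quantities as weights.
ΣP(Period 1)·Q(Period 1) = 1×421 + 4×53 + 10×57 + 1×181 + 33×25 + 1×179 = 421 + 212 + 570 + 181 + 825 + 179 = 2388
ΣP(Period 0)·Q(Period 1) = 1×421 + 3×53 + 8×57 + 1×181 + 26×25 + 1×179 = 421 + 159 + 456 + 181 + 650 + 179 = 2046
Index = 2388 / 2046 × 100 = 116.7155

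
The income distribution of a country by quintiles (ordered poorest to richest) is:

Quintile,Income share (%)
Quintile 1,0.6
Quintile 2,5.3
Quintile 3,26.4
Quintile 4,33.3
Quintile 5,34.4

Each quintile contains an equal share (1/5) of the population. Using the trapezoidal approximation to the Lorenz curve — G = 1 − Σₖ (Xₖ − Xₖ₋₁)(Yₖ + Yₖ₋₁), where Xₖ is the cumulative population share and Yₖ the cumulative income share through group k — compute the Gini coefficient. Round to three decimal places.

0.382

Cumulative income shares Yₖ: 0.0060, 0.0590, 0.3230, 0.6560, 1.0000
Σ (Xₖ−Xₖ₋₁)(Yₖ+Yₖ₋₁) = (1/5)(0.0060+0.0000) + (1/5)(0.0590+0.0060) + (1/5)(0.3230+0.0590) + (1/5)(0.6560+0.3230) + (1/5)(1.0000+0.6560)
  = 0.0012 + 0.0130 + 0.0764 + 0.1958 + 0.3312 = 0.6176
G = 1 − 0.6176 = 0.3824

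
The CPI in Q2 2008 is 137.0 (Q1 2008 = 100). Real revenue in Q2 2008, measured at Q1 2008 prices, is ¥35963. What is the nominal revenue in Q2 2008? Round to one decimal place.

Nominal = Real × (Index/100) = 35963 × (137.0/100)
        = 35963 × 1.370 = 49269.3100

49269.3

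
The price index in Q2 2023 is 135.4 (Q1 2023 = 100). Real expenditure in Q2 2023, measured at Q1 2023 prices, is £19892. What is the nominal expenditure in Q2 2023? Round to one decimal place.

Nominal = Real × (Index/100) = 19892 × (135.4/100)
        = 19892 × 1.354 = 26933.7680

26933.8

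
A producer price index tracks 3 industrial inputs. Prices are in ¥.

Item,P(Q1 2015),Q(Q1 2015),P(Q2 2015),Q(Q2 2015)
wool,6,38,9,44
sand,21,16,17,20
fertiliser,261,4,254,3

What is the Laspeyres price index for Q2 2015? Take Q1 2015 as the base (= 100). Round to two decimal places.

Laspeyres price index uses base-period quantities as weights.
ΣP(Q2 2015)·Q(Q1 2015) = 9×38 + 17×16 + 254×4 = 342 + 272 + 1016 = 1630
ΣP(Q1 2015)·Q(Q1 2015) = 6×38 + 21×16 + 261×4 = 228 + 336 + 1044 = 1608
Index = 1630 / 1608 × 100 = 101.3682

101.37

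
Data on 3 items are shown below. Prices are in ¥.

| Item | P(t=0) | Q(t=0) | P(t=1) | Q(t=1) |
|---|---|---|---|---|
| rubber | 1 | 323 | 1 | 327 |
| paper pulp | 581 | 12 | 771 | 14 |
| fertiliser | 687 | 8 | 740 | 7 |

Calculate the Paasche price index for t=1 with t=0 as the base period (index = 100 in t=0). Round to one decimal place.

122.8

Paasche price index uses current-period quantities as weights.
ΣP(t=1)·Q(t=1) = 1×327 + 771×14 + 740×7 = 327 + 10794 + 5180 = 16301
ΣP(t=0)·Q(t=1) = 1×327 + 581×14 + 687×7 = 327 + 8134 + 4809 = 13270
Index = 16301 / 13270 × 100 = 122.8410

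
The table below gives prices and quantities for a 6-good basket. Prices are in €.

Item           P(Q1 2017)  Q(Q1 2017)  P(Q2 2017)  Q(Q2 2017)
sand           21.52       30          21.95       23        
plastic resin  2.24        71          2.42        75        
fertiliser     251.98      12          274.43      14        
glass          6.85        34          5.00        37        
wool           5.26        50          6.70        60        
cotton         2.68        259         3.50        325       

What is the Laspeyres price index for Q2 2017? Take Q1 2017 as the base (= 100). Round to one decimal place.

Laspeyres price index uses base-period quantities as weights.
ΣP(Q2 2017)·Q(Q1 2017) = 21.95×30 + 2.42×71 + 274.43×12 + 5.00×34 + 6.70×50 + 3.50×259 = 658.5 + 171.82 + 3293.16 + 170 + 335 + 906.5 = 5534.98
ΣP(Q1 2017)·Q(Q1 2017) = 21.52×30 + 2.24×71 + 251.98×12 + 6.85×34 + 5.26×50 + 2.68×259 = 645.6 + 159.04 + 3023.76 + 232.9 + 263 + 694.12 = 5018.42
Index = 5534.98 / 5018.42 × 100 = 110.2933

110.3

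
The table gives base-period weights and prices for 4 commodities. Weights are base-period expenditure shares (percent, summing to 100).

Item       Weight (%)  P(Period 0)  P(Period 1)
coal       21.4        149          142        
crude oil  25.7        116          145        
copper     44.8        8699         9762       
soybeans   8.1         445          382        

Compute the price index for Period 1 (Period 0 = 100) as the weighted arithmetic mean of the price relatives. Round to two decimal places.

109.75

coal: 21.4 × (142/149) = 21.4 × 0.953020 = 20.3946
crude oil: 25.7 × (145/116) = 25.7 × 1.250000 = 32.1250
copper: 44.8 × (9762/8699) = 44.8 × 1.122198 = 50.2745
soybeans: 8.1 × (382/445) = 8.1 × 0.858427 = 6.9533
Index = Σ wᵢ·(p₁ᵢ/p₀ᵢ) = 20.3946 + 32.1250 + 50.2745 + 6.9533 = 109.7474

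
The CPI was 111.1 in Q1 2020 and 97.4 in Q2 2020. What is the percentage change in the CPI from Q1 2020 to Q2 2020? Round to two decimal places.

Change = (97.4 − 111.1) / 111.1 × 100
       = -13.7 / 111.1 × 100 = -12.3312%

-12.33%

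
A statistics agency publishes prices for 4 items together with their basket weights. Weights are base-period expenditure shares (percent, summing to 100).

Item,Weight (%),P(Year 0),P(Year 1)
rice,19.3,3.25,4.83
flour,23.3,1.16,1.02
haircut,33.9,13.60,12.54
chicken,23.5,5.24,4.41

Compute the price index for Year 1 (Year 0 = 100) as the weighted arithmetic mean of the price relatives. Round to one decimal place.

100.2

rice: 19.3 × (4.83/3.25) = 19.3 × 1.486154 = 28.6828
flour: 23.3 × (1.02/1.16) = 23.3 × 0.879310 = 20.4879
haircut: 33.9 × (12.54/13.60) = 33.9 × 0.922059 = 31.2578
chicken: 23.5 × (4.41/5.24) = 23.5 × 0.841603 = 19.7777
Index = Σ wᵢ·(p₁ᵢ/p₀ᵢ) = 28.6828 + 20.4879 + 31.2578 + 19.7777 = 100.2062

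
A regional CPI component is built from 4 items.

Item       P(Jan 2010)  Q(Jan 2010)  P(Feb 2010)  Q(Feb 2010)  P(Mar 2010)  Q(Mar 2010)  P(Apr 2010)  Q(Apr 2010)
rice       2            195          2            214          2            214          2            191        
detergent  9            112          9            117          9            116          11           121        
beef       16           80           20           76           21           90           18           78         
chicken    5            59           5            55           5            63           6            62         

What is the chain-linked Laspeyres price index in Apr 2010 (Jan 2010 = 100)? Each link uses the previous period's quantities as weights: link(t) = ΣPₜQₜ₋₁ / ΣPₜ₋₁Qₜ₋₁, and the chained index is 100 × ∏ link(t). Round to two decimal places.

114.10

Link Jan 2010→Feb 2010:
ΣP(Feb 2010)Q(Jan 2010) = 2×195 + 9×112 + 20×80 + 5×59 = 390 + 1008 + 1600 + 295 = 3293
ΣP(Jan 2010)Q(Jan 2010) = 2×195 + 9×112 + 16×80 + 5×59 = 390 + 1008 + 1280 + 295 = 2973
link = 3293/2973 = 1.107635
Link Feb 2010→Mar 2010:
ΣP(Mar 2010)Q(Feb 2010) = 2×214 + 9×117 + 21×76 + 5×55 = 428 + 1053 + 1596 + 275 = 3352
ΣP(Feb 2010)Q(Feb 2010) = 2×214 + 9×117 + 20×76 + 5×55 = 428 + 1053 + 1520 + 275 = 3276
link = 3352/3276 = 1.023199
Link Mar 2010→Apr 2010:
ΣP(Apr 2010)Q(Mar 2010) = 2×214 + 11×116 + 18×90 + 6×63 = 428 + 1276 + 1620 + 378 = 3702
ΣP(Mar 2010)Q(Mar 2010) = 2×214 + 9×116 + 21×90 + 5×63 = 428 + 1044 + 1890 + 315 = 3677
link = 3702/3677 = 1.006799
Chained index = 100 × 1.107635 × 1.023199 × 1.006799 = 114.1037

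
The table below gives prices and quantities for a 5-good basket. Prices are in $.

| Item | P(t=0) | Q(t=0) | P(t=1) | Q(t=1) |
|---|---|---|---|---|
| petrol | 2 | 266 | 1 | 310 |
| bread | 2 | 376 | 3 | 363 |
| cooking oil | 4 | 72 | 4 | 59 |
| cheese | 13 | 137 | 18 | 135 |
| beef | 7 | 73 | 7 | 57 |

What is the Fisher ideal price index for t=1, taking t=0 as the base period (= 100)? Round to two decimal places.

120.03

Laspeyres component (base-period weights):
ΣP(t=1)Q(t=0) = 1×266 + 3×376 + 4×72 + 18×137 + 7×73 = 266 + 1128 + 288 + 2466 + 511 = 4659
ΣP(t=0)Q(t=0) = 2×266 + 2×376 + 4×72 + 13×137 + 7×73 = 532 + 752 + 288 + 1781 + 511 = 3864
L = 4659 / 3864 × 100 = 120.5745
Paasche component (current-period weights):
ΣP(t=1)Q(t=1) = 1×310 + 3×363 + 4×59 + 18×135 + 7×57 = 310 + 1089 + 236 + 2430 + 399 = 4464
ΣP(t=0)Q(t=1) = 2×310 + 2×363 + 4×59 + 13×135 + 7×57 = 620 + 726 + 236 + 1755 + 399 = 3736
P = 4464 / 3736 × 100 = 119.4861
Fisher = √(L × P) = √(120.5745 × 119.4861) = 120.0291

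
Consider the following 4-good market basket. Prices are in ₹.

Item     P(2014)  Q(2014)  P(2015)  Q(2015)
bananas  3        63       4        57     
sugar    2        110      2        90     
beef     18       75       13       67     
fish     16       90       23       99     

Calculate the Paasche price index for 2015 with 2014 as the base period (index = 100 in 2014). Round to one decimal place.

Paasche price index uses current-period quantities as weights.
ΣP(2015)·Q(2015) = 4×57 + 2×90 + 13×67 + 23×99 = 228 + 180 + 871 + 2277 = 3556
ΣP(2014)·Q(2015) = 3×57 + 2×90 + 18×67 + 16×99 = 171 + 180 + 1206 + 1584 = 3141
Index = 3556 / 3141 × 100 = 113.2124

113.2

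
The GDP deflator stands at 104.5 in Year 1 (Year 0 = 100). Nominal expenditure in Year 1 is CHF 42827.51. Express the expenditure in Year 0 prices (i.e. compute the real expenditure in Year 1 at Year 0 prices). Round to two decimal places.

Real = Nominal ÷ (Index/100) = 42827.51 ÷ (104.5/100)
     = 42827.51 ÷ 1.045 = 40983.2632

40983.26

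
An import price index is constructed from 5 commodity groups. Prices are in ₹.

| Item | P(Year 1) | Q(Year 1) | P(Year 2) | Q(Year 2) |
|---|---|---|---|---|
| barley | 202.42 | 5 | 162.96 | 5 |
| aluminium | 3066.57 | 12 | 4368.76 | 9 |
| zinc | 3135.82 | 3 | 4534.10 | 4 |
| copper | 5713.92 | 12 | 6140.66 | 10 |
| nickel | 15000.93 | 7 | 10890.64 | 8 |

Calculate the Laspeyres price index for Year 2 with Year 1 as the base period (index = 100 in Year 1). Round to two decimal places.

98.18

Laspeyres price index uses base-period quantities as weights.
ΣP(Year 2)·Q(Year 1) = 162.96×5 + 4368.76×12 + 4534.10×3 + 6140.66×12 + 10890.64×7 = 814.8 + 52425.12 + 13602.3 + 73687.92 + 76234.48 = 216764.62
ΣP(Year 1)·Q(Year 1) = 202.42×5 + 3066.57×12 + 3135.82×3 + 5713.92×12 + 15000.93×7 = 1012.1 + 36798.84 + 9407.46 + 68567.04 + 105006.51 = 220791.95
Index = 216764.62 / 220791.95 × 100 = 98.1760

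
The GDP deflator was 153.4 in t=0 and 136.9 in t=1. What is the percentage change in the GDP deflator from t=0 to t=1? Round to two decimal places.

Change = (136.9 − 153.4) / 153.4 × 100
       = -16.5 / 153.4 × 100 = -10.7562%

-10.76%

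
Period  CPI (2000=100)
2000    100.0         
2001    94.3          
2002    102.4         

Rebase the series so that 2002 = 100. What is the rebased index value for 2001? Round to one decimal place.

92.1

Rebased(2001) = 94.3 / 102.4 × 100 = 92.0898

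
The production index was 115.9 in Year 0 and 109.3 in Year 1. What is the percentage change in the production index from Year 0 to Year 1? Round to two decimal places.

Change = (109.3 − 115.9) / 115.9 × 100
       = -6.6 / 115.9 × 100 = -5.6946%

-5.69%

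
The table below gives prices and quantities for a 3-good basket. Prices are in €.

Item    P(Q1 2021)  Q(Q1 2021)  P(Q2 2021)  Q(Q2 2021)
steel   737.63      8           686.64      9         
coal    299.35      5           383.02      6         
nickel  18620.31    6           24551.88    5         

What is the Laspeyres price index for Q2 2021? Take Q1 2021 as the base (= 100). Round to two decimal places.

129.89

Laspeyres price index uses base-period quantities as weights.
ΣP(Q2 2021)·Q(Q1 2021) = 686.64×8 + 383.02×5 + 24551.88×6 = 5493.12 + 1915.1 + 147311.28 = 154719.5
ΣP(Q1 2021)·Q(Q1 2021) = 737.63×8 + 299.35×5 + 18620.31×6 = 5901.04 + 1496.75 + 111721.86 = 119119.65
Index = 154719.5 / 119119.65 × 100 = 129.8858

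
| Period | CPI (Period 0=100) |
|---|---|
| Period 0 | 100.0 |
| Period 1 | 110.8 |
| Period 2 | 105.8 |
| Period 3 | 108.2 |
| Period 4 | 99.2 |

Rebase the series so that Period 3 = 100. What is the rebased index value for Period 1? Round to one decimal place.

102.4

Rebased(Period 1) = 110.8 / 108.2 × 100 = 102.4030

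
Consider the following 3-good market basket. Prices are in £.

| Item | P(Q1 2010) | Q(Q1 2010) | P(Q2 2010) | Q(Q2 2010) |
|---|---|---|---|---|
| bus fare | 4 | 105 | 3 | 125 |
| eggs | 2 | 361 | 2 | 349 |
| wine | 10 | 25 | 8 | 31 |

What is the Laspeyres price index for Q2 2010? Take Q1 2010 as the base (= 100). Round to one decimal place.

Laspeyres price index uses base-period quantities as weights.
ΣP(Q2 2010)·Q(Q1 2010) = 3×105 + 2×361 + 8×25 = 315 + 722 + 200 = 1237
ΣP(Q1 2010)·Q(Q1 2010) = 4×105 + 2×361 + 10×25 = 420 + 722 + 250 = 1392
Index = 1237 / 1392 × 100 = 88.8649

88.9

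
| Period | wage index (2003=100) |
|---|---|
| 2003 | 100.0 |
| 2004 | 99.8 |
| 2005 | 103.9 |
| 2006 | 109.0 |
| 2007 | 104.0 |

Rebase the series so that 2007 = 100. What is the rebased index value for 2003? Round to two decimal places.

Rebased(2003) = 100.0 / 104.0 × 100 = 96.1538

96.15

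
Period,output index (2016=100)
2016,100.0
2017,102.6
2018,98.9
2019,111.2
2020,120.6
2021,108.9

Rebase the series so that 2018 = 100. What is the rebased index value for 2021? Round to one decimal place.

Rebased(2021) = 108.9 / 98.9 × 100 = 110.1112

110.1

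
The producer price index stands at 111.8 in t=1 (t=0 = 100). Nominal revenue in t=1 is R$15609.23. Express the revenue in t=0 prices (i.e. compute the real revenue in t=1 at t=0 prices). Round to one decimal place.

Real = Nominal ÷ (Index/100) = 15609.23 ÷ (111.8/100)
     = 15609.23 ÷ 1.118 = 13961.7442

13961.7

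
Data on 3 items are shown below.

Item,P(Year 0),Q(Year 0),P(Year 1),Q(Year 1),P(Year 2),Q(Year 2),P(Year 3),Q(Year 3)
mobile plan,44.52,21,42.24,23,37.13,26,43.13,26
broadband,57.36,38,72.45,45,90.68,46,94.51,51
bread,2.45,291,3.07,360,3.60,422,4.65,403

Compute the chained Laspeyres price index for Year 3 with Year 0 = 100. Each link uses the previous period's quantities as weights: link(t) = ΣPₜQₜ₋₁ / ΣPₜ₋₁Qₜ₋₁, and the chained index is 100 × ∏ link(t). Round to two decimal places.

Link Year 0→Year 1:
ΣP(Year 1)Q(Year 0) = 42.24×21 + 72.45×38 + 3.07×291 = 887.04 + 2753.1 + 893.37 = 4533.51
ΣP(Year 0)Q(Year 0) = 44.52×21 + 57.36×38 + 2.45×291 = 934.92 + 2179.68 + 712.95 = 3827.55
link = 4533.51/3827.55 = 1.184442
Link Year 1→Year 2:
ΣP(Year 2)Q(Year 1) = 37.13×23 + 90.68×45 + 3.60×360 = 853.99 + 4080.6 + 1296 = 6230.59
ΣP(Year 1)Q(Year 1) = 42.24×23 + 72.45×45 + 3.07×360 = 971.52 + 3260.25 + 1105.2 = 5336.97
link = 6230.59/5336.97 = 1.167440
Link Year 2→Year 3:
ΣP(Year 3)Q(Year 2) = 43.13×26 + 94.51×46 + 4.65×422 = 1121.38 + 4347.46 + 1962.3 = 7431.14
ΣP(Year 2)Q(Year 2) = 37.13×26 + 90.68×46 + 3.60×422 = 965.38 + 4171.28 + 1519.2 = 6655.86
link = 7431.14/6655.86 = 1.116481
Chained index = 100 × 1.184442 × 1.167440 × 1.116481 = 154.3830

154.38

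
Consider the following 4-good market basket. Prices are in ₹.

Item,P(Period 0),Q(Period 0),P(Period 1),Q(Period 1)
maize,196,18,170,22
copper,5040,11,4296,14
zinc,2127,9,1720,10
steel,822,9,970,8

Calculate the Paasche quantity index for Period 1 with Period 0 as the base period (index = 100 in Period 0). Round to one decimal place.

119.2

Paasche quantity index uses current-period prices as weights.
ΣP(Period 1)·Q(Period 1) = 170×22 + 4296×14 + 1720×10 + 970×8 = 3740 + 60144 + 17200 + 7760 = 88844
ΣP(Period 1)·Q(Period 0) = 170×18 + 4296×11 + 1720×9 + 970×9 = 3060 + 47256 + 15480 + 8730 = 74526
Index = 88844 / 74526 × 100 = 119.2121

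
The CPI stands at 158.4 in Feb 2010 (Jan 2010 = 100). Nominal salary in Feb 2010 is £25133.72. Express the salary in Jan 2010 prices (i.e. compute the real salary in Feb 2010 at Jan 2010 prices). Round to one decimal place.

15867.2

Real = Nominal ÷ (Index/100) = 25133.72 ÷ (158.4/100)
     = 25133.72 ÷ 1.584 = 15867.2475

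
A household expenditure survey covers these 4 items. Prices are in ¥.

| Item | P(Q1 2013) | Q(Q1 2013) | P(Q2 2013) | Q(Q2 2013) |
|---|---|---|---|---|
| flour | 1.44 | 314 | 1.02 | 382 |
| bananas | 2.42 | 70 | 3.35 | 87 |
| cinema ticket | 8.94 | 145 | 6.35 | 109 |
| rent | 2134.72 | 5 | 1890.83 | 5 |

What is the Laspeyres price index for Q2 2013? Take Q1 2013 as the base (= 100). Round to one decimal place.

Laspeyres price index uses base-period quantities as weights.
ΣP(Q2 2013)·Q(Q1 2013) = 1.02×314 + 3.35×70 + 6.35×145 + 1890.83×5 = 320.28 + 234.5 + 920.75 + 9454.15 = 10929.68
ΣP(Q1 2013)·Q(Q1 2013) = 1.44×314 + 2.42×70 + 8.94×145 + 2134.72×5 = 452.16 + 169.4 + 1296.3 + 10673.6 = 12591.46
Index = 10929.68 / 12591.46 × 100 = 86.8023

86.8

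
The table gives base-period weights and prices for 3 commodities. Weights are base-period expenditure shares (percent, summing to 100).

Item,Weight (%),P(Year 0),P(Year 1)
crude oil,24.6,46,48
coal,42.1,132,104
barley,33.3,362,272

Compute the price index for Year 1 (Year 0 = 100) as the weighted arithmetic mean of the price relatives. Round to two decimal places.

crude oil: 24.6 × (48/46) = 24.6 × 1.043478 = 25.6696
coal: 42.1 × (104/132) = 42.1 × 0.787879 = 33.1697
barley: 33.3 × (272/362) = 33.3 × 0.751381 = 25.0210
Index = Σ wᵢ·(p₁ᵢ/p₀ᵢ) = 25.6696 + 33.1697 + 25.0210 = 83.8603

83.86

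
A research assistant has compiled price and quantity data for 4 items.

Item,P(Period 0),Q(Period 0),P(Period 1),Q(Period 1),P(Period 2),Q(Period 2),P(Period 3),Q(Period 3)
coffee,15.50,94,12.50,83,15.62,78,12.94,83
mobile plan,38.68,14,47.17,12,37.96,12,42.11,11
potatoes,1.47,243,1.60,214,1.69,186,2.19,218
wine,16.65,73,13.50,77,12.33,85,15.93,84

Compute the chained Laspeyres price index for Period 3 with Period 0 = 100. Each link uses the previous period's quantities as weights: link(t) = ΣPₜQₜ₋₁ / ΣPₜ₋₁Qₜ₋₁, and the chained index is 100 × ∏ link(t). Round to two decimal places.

Link Period 0→Period 1:
ΣP(Period 1)Q(Period 0) = 12.50×94 + 47.17×14 + 1.60×243 + 13.50×73 = 1175 + 660.38 + 388.8 + 985.5 = 3209.68
ΣP(Period 0)Q(Period 0) = 15.50×94 + 38.68×14 + 1.47×243 + 16.65×73 = 1457 + 541.52 + 357.21 + 1215.45 = 3571.18
link = 3209.68/3571.18 = 0.898773
Link Period 1→Period 2:
ΣP(Period 2)Q(Period 1) = 15.62×83 + 37.96×12 + 1.69×214 + 12.33×77 = 1296.46 + 455.52 + 361.66 + 949.41 = 3063.05
ΣP(Period 1)Q(Period 1) = 12.50×83 + 47.17×12 + 1.60×214 + 13.50×77 = 1037.5 + 566.04 + 342.4 + 1039.5 = 2985.44
link = 3063.05/2985.44 = 1.025996
Link Period 2→Period 3:
ΣP(Period 3)Q(Period 2) = 12.94×78 + 42.11×12 + 2.19×186 + 15.93×85 = 1009.32 + 505.32 + 407.34 + 1354.05 = 3276.03
ΣP(Period 2)Q(Period 2) = 15.62×78 + 37.96×12 + 1.69×186 + 12.33×85 = 1218.36 + 455.52 + 314.34 + 1048.05 = 3036.27
link = 3276.03/3036.27 = 1.078965
Chained index = 100 × 0.898773 × 1.025996 × 1.078965 = 99.4954

99.50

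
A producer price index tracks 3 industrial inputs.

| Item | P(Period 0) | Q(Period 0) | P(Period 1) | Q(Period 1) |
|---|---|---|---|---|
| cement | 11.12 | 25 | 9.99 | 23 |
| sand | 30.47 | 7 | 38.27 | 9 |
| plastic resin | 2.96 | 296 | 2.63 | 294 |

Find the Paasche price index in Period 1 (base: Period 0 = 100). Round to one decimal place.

96.2

Paasche price index uses current-period quantities as weights.
ΣP(Period 1)·Q(Period 1) = 9.99×23 + 38.27×9 + 2.63×294 = 229.77 + 344.43 + 773.22 = 1347.42
ΣP(Period 0)·Q(Period 1) = 11.12×23 + 30.47×9 + 2.96×294 = 255.76 + 274.23 + 870.24 = 1400.23
Index = 1347.42 / 1400.23 × 100 = 96.2285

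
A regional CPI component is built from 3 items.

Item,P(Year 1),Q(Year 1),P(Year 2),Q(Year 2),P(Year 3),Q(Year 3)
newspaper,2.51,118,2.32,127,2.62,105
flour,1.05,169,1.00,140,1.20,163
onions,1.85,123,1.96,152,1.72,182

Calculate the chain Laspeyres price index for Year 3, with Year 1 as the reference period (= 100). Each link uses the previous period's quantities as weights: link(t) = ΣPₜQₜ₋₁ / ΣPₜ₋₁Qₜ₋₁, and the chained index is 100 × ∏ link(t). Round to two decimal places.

Link Year 1→Year 2:
ΣP(Year 2)Q(Year 1) = 2.32×118 + 1.00×169 + 1.96×123 = 273.76 + 169 + 241.08 = 683.84
ΣP(Year 1)Q(Year 1) = 2.51×118 + 1.05×169 + 1.85×123 = 296.18 + 177.45 + 227.55 = 701.18
link = 683.84/701.18 = 0.975270
Link Year 2→Year 3:
ΣP(Year 3)Q(Year 2) = 2.62×127 + 1.20×140 + 1.72×152 = 332.74 + 168 + 261.44 = 762.18
ΣP(Year 2)Q(Year 2) = 2.32×127 + 1.00×140 + 1.96×152 = 294.64 + 140 + 297.92 = 732.56
link = 762.18/732.56 = 1.040434
Chained index = 100 × 0.975270 × 1.040434 = 101.4704

101.47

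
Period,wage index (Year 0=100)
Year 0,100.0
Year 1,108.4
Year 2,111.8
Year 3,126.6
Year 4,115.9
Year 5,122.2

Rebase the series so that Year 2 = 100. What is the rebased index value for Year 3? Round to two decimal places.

113.24

Rebased(Year 3) = 126.6 / 111.8 × 100 = 113.2379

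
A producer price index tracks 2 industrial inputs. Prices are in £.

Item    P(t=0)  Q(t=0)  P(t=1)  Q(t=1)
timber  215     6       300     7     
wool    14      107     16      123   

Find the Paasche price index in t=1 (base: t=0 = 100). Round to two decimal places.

Paasche price index uses current-period quantities as weights.
ΣP(t=1)·Q(t=1) = 300×7 + 16×123 = 2100 + 1968 = 4068
ΣP(t=0)·Q(t=1) = 215×7 + 14×123 = 1505 + 1722 = 3227
Index = 4068 / 3227 × 100 = 126.0614

126.06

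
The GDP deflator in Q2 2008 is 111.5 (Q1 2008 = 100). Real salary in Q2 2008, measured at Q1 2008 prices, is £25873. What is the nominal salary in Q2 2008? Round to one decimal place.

28848.4

Nominal = Real × (Index/100) = 25873 × (111.5/100)
        = 25873 × 1.115 = 28848.3950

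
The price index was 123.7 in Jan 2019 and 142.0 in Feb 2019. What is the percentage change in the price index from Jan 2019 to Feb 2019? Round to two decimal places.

14.79%

Change = (142.0 − 123.7) / 123.7 × 100
       = 18.3 / 123.7 × 100 = 14.7939%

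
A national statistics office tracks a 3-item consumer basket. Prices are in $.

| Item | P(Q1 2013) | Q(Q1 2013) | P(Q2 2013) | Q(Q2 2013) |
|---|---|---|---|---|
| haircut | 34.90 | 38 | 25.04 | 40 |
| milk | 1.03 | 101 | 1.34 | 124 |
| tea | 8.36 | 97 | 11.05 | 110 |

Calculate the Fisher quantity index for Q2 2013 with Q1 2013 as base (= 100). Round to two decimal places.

109.71

Laspeyres component (base-period weights):
ΣP(Q1 2013)Q(Q2 2013) = 34.90×40 + 1.03×124 + 8.36×110 = 1396 + 127.72 + 919.6 = 2443.32
ΣP(Q1 2013)Q(Q1 2013) = 34.90×38 + 1.03×101 + 8.36×97 = 1326.2 + 104.03 + 810.92 = 2241.15
L = 2443.32 / 2241.15 × 100 = 109.0208
Paasche component (current-period weights):
ΣP(Q2 2013)Q(Q2 2013) = 25.04×40 + 1.34×124 + 11.05×110 = 1001.6 + 166.16 + 1215.5 = 2383.26
ΣP(Q2 2013)Q(Q1 2013) = 25.04×38 + 1.34×101 + 11.05×97 = 951.52 + 135.34 + 1071.85 = 2158.71
P = 2383.26 / 2158.71 × 100 = 110.4020
Fisher = √(L × P) = √(109.0208 × 110.4020) = 109.7093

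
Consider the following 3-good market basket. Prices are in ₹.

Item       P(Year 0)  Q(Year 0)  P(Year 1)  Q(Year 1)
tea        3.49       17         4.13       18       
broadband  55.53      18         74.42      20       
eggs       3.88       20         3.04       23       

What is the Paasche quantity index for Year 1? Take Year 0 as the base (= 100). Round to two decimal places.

Paasche quantity index uses current-period prices as weights.
ΣP(Year 1)·Q(Year 1) = 4.13×18 + 74.42×20 + 3.04×23 = 74.34 + 1488.4 + 69.92 = 1632.66
ΣP(Year 1)·Q(Year 0) = 4.13×17 + 74.42×18 + 3.04×20 = 70.21 + 1339.56 + 60.8 = 1470.57
Index = 1632.66 / 1470.57 × 100 = 111.0223

111.02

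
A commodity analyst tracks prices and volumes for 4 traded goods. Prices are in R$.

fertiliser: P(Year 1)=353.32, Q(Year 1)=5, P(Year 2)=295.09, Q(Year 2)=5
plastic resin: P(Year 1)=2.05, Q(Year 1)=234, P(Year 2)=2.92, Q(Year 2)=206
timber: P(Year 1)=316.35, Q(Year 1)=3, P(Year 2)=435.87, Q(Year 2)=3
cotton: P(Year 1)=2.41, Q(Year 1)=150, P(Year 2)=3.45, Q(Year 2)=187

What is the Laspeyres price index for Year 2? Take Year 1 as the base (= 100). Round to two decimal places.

Laspeyres price index uses base-period quantities as weights.
ΣP(Year 2)·Q(Year 1) = 295.09×5 + 2.92×234 + 435.87×3 + 3.45×150 = 1475.45 + 683.28 + 1307.61 + 517.5 = 3983.84
ΣP(Year 1)·Q(Year 1) = 353.32×5 + 2.05×234 + 316.35×3 + 2.41×150 = 1766.6 + 479.7 + 949.05 + 361.5 = 3556.85
Index = 3983.84 / 3556.85 × 100 = 112.0047

112.00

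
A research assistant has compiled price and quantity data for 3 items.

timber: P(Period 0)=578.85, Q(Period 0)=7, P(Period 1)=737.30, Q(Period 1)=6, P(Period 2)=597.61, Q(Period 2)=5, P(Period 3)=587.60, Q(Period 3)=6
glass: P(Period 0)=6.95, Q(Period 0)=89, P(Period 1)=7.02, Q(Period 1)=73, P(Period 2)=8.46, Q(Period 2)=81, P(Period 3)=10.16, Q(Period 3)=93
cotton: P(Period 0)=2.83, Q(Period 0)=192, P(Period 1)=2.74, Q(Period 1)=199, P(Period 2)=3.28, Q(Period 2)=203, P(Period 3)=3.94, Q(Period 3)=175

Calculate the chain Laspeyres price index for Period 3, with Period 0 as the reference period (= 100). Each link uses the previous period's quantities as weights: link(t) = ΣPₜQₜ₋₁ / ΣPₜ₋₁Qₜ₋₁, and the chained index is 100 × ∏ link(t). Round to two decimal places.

112.72

Link Period 0→Period 1:
ΣP(Period 1)Q(Period 0) = 737.30×7 + 7.02×89 + 2.74×192 = 5161.1 + 624.78 + 526.08 = 6311.96
ΣP(Period 0)Q(Period 0) = 578.85×7 + 6.95×89 + 2.83×192 = 4051.95 + 618.55 + 543.36 = 5213.86
link = 6311.96/5213.86 = 1.210612
Link Period 1→Period 2:
ΣP(Period 2)Q(Period 1) = 597.61×6 + 8.46×73 + 3.28×199 = 3585.66 + 617.58 + 652.72 = 4855.96
ΣP(Period 1)Q(Period 1) = 737.30×6 + 7.02×73 + 2.74×199 = 4423.8 + 512.46 + 545.26 = 5481.52
link = 4855.96/5481.52 = 0.885878
Link Period 2→Period 3:
ΣP(Period 3)Q(Period 2) = 587.60×5 + 10.16×81 + 3.94×203 = 2938 + 822.96 + 799.82 = 4560.78
ΣP(Period 2)Q(Period 2) = 597.61×5 + 8.46×81 + 3.28×203 = 2988.05 + 685.26 + 665.84 = 4339.15
link = 4560.78/4339.15 = 1.051077
Chained index = 100 × 1.210612 × 0.885878 × 1.051077 = 112.7232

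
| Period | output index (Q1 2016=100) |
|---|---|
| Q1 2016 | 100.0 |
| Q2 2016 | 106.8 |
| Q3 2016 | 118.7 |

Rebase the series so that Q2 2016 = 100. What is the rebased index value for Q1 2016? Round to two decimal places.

Rebased(Q1 2016) = 100.0 / 106.8 × 100 = 93.6330

93.63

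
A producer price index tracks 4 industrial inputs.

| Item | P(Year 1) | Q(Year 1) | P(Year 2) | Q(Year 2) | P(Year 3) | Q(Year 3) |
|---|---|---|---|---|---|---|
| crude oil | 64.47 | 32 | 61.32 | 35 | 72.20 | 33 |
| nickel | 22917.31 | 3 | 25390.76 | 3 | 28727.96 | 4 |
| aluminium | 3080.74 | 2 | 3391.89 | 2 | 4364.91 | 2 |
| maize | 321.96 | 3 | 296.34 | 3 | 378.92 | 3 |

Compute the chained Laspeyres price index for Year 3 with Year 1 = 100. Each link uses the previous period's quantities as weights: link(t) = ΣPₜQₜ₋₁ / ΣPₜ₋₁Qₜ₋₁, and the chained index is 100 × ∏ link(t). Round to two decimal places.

Link Year 1→Year 2:
ΣP(Year 2)Q(Year 1) = 61.32×32 + 25390.76×3 + 3391.89×2 + 296.34×3 = 1962.24 + 76172.28 + 6783.78 + 889.02 = 85807.32
ΣP(Year 1)Q(Year 1) = 64.47×32 + 22917.31×3 + 3080.74×2 + 321.96×3 = 2063.04 + 68751.93 + 6161.48 + 965.88 = 77942.33
link = 85807.32/77942.33 = 1.100908
Link Year 2→Year 3:
ΣP(Year 3)Q(Year 2) = 72.20×35 + 28727.96×3 + 4364.91×2 + 378.92×3 = 2527 + 86183.88 + 8729.82 + 1136.76 = 98577.46
ΣP(Year 2)Q(Year 2) = 61.32×35 + 25390.76×3 + 3391.89×2 + 296.34×3 = 2146.2 + 76172.28 + 6783.78 + 889.02 = 85991.28
link = 98577.46/85991.28 = 1.146366
Chained index = 100 × 1.100908 × 1.146366 = 126.2043

126.20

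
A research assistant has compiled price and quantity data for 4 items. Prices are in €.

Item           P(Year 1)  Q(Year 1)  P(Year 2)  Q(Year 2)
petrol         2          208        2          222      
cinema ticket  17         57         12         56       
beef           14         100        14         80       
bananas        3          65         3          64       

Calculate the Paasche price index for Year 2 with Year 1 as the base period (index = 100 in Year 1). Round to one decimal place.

Paasche price index uses current-period quantities as weights.
ΣP(Year 2)·Q(Year 2) = 2×222 + 12×56 + 14×80 + 3×64 = 444 + 672 + 1120 + 192 = 2428
ΣP(Year 1)·Q(Year 2) = 2×222 + 17×56 + 14×80 + 3×64 = 444 + 952 + 1120 + 192 = 2708
Index = 2428 / 2708 × 100 = 89.6603

89.7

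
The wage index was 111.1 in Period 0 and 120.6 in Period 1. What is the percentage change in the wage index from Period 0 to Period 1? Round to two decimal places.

8.55%

Change = (120.6 − 111.1) / 111.1 × 100
       = 9.5 / 111.1 × 100 = 8.5509%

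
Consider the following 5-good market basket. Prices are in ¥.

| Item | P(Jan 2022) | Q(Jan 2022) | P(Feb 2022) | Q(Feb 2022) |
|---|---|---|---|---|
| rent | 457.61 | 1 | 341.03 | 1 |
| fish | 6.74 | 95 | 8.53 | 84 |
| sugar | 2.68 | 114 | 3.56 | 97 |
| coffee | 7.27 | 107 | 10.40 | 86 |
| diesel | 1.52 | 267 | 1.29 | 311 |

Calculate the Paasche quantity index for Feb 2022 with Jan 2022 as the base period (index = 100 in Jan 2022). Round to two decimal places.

Paasche quantity index uses current-period prices as weights.
ΣP(Feb 2022)·Q(Feb 2022) = 341.03×1 + 8.53×84 + 3.56×97 + 10.40×86 + 1.29×311 = 341.03 + 716.52 + 345.32 + 894.4 + 401.19 = 2698.46
ΣP(Feb 2022)·Q(Jan 2022) = 341.03×1 + 8.53×95 + 3.56×114 + 10.40×107 + 1.29×267 = 341.03 + 810.35 + 405.84 + 1112.8 + 344.43 = 3014.45
Index = 2698.46 / 3014.45 × 100 = 89.5175

89.52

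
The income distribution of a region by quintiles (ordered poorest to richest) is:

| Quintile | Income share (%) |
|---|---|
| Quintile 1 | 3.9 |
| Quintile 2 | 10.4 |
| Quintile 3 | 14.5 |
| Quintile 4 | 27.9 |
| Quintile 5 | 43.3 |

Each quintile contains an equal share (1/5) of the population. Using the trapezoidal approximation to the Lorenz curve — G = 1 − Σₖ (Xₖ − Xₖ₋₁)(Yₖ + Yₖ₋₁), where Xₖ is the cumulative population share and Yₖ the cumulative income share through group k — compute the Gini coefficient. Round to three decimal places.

0.385

Cumulative income shares Yₖ: 0.0390, 0.1430, 0.2880, 0.5670, 1.0000
Σ (Xₖ−Xₖ₋₁)(Yₖ+Yₖ₋₁) = (1/5)(0.0390+0.0000) + (1/5)(0.1430+0.0390) + (1/5)(0.2880+0.1430) + (1/5)(0.5670+0.2880) + (1/5)(1.0000+0.5670)
  = 0.0078 + 0.0364 + 0.0862 + 0.1710 + 0.3134 = 0.6148
G = 1 − 0.6148 = 0.3852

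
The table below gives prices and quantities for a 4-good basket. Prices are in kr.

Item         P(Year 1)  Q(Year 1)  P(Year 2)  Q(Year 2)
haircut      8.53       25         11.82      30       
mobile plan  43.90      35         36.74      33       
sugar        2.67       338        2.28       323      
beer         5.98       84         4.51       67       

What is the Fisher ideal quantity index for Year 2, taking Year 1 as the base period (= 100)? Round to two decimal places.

94.74

Laspeyres component (base-period weights):
ΣP(Year 1)Q(Year 2) = 8.53×30 + 43.90×33 + 2.67×323 + 5.98×67 = 255.9 + 1448.7 + 862.41 + 400.66 = 2967.67
ΣP(Year 1)Q(Year 1) = 8.53×25 + 43.90×35 + 2.67×338 + 5.98×84 = 213.25 + 1536.5 + 902.46 + 502.32 = 3154.53
L = 2967.67 / 3154.53 × 100 = 94.0765
Paasche component (current-period weights):
ΣP(Year 2)Q(Year 2) = 11.82×30 + 36.74×33 + 2.28×323 + 4.51×67 = 354.6 + 1212.42 + 736.44 + 302.17 = 2605.63
ΣP(Year 2)Q(Year 1) = 11.82×25 + 36.74×35 + 2.28×338 + 4.51×84 = 295.5 + 1285.9 + 770.64 + 378.84 = 2730.88
P = 2605.63 / 2730.88 × 100 = 95.4136
Fisher = √(L × P) = √(94.0765 × 95.4136) = 94.7427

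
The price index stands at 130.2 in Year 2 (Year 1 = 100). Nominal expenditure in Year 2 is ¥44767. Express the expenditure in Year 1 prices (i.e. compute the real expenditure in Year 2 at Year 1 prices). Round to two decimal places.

34383.26

Real = Nominal ÷ (Index/100) = 44767 ÷ (130.2/100)
     = 44767 ÷ 1.302 = 34383.2565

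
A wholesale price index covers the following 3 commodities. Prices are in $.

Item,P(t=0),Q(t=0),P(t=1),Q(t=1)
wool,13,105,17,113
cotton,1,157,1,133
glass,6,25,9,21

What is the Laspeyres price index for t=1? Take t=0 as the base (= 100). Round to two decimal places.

Laspeyres price index uses base-period quantities as weights.
ΣP(t=1)·Q(t=0) = 17×105 + 1×157 + 9×25 = 1785 + 157 + 225 = 2167
ΣP(t=0)·Q(t=0) = 13×105 + 1×157 + 6×25 = 1365 + 157 + 150 = 1672
Index = 2167 / 1672 × 100 = 129.6053

129.61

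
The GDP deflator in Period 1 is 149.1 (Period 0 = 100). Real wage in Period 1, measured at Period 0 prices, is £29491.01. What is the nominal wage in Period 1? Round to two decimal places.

43971.10

Nominal = Real × (Index/100) = 29491.01 × (149.1/100)
        = 29491.01 × 1.491 = 43971.0959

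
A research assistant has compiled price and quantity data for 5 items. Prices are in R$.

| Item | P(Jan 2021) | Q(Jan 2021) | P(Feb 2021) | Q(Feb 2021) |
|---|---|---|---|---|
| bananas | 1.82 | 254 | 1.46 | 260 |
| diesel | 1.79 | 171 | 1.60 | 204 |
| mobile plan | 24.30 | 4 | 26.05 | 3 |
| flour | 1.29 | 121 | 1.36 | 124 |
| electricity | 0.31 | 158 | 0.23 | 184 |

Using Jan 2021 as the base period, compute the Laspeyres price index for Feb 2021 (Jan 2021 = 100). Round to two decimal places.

Laspeyres price index uses base-period quantities as weights.
ΣP(Feb 2021)·Q(Jan 2021) = 1.46×254 + 1.60×171 + 26.05×4 + 1.36×121 + 0.23×158 = 370.84 + 273.6 + 104.2 + 164.56 + 36.34 = 949.54
ΣP(Jan 2021)·Q(Jan 2021) = 1.82×254 + 1.79×171 + 24.30×4 + 1.29×121 + 0.31×158 = 462.28 + 306.09 + 97.2 + 156.09 + 48.98 = 1070.64
Index = 949.54 / 1070.64 × 100 = 88.6890

88.69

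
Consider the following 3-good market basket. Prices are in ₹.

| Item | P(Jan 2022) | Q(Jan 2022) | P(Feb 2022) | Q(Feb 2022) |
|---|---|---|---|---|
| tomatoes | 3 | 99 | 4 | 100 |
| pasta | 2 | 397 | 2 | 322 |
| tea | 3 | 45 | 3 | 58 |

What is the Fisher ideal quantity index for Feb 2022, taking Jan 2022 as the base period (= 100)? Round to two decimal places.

Laspeyres component (base-period weights):
ΣP(Jan 2022)Q(Feb 2022) = 3×100 + 2×322 + 3×58 = 300 + 644 + 174 = 1118
ΣP(Jan 2022)Q(Jan 2022) = 3×99 + 2×397 + 3×45 = 297 + 794 + 135 = 1226
L = 1118 / 1226 × 100 = 91.1909
Paasche component (current-period weights):
ΣP(Feb 2022)Q(Feb 2022) = 4×100 + 2×322 + 3×58 = 400 + 644 + 174 = 1218
ΣP(Feb 2022)Q(Jan 2022) = 4×99 + 2×397 + 3×45 = 396 + 794 + 135 = 1325
P = 1218 / 1325 × 100 = 91.9245
Fisher = √(L × P) = √(91.1909 × 91.9245) = 91.5570

91.56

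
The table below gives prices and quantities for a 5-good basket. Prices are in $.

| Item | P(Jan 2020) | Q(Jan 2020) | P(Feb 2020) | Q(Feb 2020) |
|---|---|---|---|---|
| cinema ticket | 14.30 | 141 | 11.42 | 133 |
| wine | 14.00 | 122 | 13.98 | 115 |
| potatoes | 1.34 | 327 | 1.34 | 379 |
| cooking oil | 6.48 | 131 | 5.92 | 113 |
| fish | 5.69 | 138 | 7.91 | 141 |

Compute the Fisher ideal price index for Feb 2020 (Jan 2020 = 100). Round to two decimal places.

97.26

Laspeyres component (base-period weights):
ΣP(Feb 2020)Q(Jan 2020) = 11.42×141 + 13.98×122 + 1.34×327 + 5.92×131 + 7.91×138 = 1610.22 + 1705.56 + 438.18 + 775.52 + 1091.58 = 5621.06
ΣP(Jan 2020)Q(Jan 2020) = 14.30×141 + 14.00×122 + 1.34×327 + 6.48×131 + 5.69×138 = 2016.3 + 1708 + 438.18 + 848.88 + 785.22 = 5796.58
L = 5621.06 / 5796.58 × 100 = 96.9720
Paasche component (current-period weights):
ΣP(Feb 2020)Q(Feb 2020) = 11.42×133 + 13.98×115 + 1.34×379 + 5.92×113 + 7.91×141 = 1518.86 + 1607.7 + 507.86 + 668.96 + 1115.31 = 5418.69
ΣP(Jan 2020)Q(Feb 2020) = 14.30×133 + 14.00×115 + 1.34×379 + 6.48×113 + 5.69×141 = 1901.9 + 1610 + 507.86 + 732.24 + 802.29 = 5554.29
P = 5418.69 / 5554.29 × 100 = 97.5586
Fisher = √(L × P) = √(96.9720 × 97.5586) = 97.2649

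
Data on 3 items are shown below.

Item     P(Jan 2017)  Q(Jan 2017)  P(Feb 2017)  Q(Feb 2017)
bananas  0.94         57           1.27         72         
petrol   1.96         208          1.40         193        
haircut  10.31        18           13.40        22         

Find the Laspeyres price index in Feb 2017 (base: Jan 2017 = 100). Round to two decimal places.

Laspeyres price index uses base-period quantities as weights.
ΣP(Feb 2017)·Q(Jan 2017) = 1.27×57 + 1.40×208 + 13.40×18 = 72.39 + 291.2 + 241.2 = 604.79
ΣP(Jan 2017)·Q(Jan 2017) = 0.94×57 + 1.96×208 + 10.31×18 = 53.58 + 407.68 + 185.58 = 646.84
Index = 604.79 / 646.84 × 100 = 93.4992

93.50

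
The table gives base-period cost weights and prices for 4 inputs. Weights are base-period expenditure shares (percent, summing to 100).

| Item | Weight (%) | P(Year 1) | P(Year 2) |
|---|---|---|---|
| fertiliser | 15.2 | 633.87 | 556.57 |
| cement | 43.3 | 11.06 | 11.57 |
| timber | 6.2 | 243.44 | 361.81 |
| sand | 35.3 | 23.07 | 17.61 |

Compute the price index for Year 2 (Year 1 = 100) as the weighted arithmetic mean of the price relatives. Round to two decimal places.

94.80

fertiliser: 15.2 × (556.57/633.87) = 15.2 × 0.878051 = 13.3464
cement: 43.3 × (11.57/11.06) = 43.3 × 1.046112 = 45.2967
timber: 6.2 × (361.81/243.44) = 6.2 × 1.486239 = 9.2147
sand: 35.3 × (17.61/23.07) = 35.3 × 0.763329 = 26.9455
Index = Σ wᵢ·(p₁ᵢ/p₀ᵢ) = 13.3464 + 45.2967 + 9.2147 + 26.9455 = 94.8032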